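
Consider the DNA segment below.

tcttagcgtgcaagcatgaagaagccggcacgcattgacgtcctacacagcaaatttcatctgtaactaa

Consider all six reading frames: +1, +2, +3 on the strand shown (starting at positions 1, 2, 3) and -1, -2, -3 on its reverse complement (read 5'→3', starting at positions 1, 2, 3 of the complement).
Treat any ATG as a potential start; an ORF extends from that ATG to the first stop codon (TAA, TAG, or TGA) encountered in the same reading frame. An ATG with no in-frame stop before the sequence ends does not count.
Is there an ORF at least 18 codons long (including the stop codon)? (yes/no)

no

Reverse complement (5'→3'): TTAGTTACAGATGAAATTTGCTGTGTAGGACGTCAATGCGTGCCGGCTTCTTCATGCTTGCACGCTAAGA
Frame +1: TCT TAG CGT GCA AGC ATG AAG AAG CCG GCA CGC ATT GAC GTC CTA CAC AGC AAA TTT CAT CTG TAA CTA — ATG at 16, stop TAA at 64 → 51 nt.
Frame +2: CTT AGC GTG CAA GCA TGA AGA AGC CGG CAC GCA TTG ACG TCC TAC ACA GCA AAT TTC ATC TGT AAC TAA — no ATG→stop ORF.
Frame +3: TTA GCG TGC AAG CAT GAA GAA GCC GGC ACG CAT TGA CGT CCT ACA CAG CAA ATT TCA TCT GTA ACT — no ATG→stop ORF.
Frame -1: TTA GTT ACA GAT GAA ATT TGC TGT GTA GGA CGT CAA TGC GTG CCG GCT TCT TCA TGC TTG CAC GCT AAG — no ATG→stop ORF.
Frame -2: TAG TTA CAG ATG AAA TTT GCT GTG TAG GAC GTC AAT GCG TGC CGG CTT CTT CAT GCT TGC ACG CTA AGA — ATG at 11, stop TAG at 26 → 18 nt.
Frame -3: AGT TAC AGA TGA AAT TTG CTG TGT AGG ACG TCA ATG CGT GCC GGC TTC TTC ATG CTT GCA CGC TAA — ATG at 36, stop TAA at 66 → 33 nt; ATG at 54, stop TAA at 66 → 15 nt.
Largest ORF found is 17 codons < 18, so no.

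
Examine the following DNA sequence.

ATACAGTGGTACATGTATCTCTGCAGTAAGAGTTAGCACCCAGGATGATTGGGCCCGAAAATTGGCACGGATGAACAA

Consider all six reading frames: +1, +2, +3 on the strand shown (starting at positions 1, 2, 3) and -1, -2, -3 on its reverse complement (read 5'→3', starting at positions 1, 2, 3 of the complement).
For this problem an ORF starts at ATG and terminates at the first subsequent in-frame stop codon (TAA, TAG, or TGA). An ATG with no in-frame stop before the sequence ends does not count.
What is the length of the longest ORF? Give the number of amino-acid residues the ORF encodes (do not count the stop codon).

9

Reverse complement (5'→3'): TTGTTCATCCGTGCCAATTTTCGGGCCCAATCATCCTGGGTGCTAACTCTTACTGCAGAGATACATGTACCACTGTAT
Frame +1: ATA CAG TGG TAC ATG TAT CTC TGC AGT AAG AGT TAG CAC CCA GGA TGA TTG GGC CCG AAA ATT GGC ACG GAT GAA CAA — ATG at 13, stop TAG at 34 → 24 nt.
Frame +2: TAC AGT GGT ACA TGT ATC TCT GCA GTA AGA GTT AGC ACC CAG GAT GAT TGG GCC CGA AAA TTG GCA CGG ATG AAC — no ATG→stop ORF.
Frame +3: ACA GTG GTA CAT GTA TCT CTG CAG TAA GAG TTA GCA CCC AGG ATG ATT GGG CCC GAA AAT TGG CAC GGA TGA ACA — ATG at 45, stop TGA at 72 → 30 nt.
Frame -1: TTG TTC ATC CGT GCC AAT TTT CGG GCC CAA TCA TCC TGG GTG CTA ACT CTT ACT GCA GAG ATA CAT GTA CCA CTG TAT — no ATG→stop ORF.
Frame -2: TGT TCA TCC GTG CCA ATT TTC GGG CCC AAT CAT CCT GGG TGC TAA CTC TTA CTG CAG AGA TAC ATG TAC CAC TGT — no ATG→stop ORF.
Frame -3: GTT CAT CCG TGC CAA TTT TCG GGC CCA ATC ATC CTG GGT GCT AAC TCT TAC TGC AGA GAT ACA TGT ACC ACT GTA — no ATG→stop ORF.
Longest: frame +3, positions 45–74, 30 nt = 10 codons = 9 aa. → 9 amino acids.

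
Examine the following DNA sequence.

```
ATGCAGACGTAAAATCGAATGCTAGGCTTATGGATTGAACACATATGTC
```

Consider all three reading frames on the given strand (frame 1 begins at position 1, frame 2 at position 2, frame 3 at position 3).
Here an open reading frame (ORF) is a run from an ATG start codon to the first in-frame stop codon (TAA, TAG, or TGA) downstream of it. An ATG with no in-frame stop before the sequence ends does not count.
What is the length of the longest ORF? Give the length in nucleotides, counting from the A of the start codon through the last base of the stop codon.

Frame 1: ATG CAG ACG TAA AAT CGA ATG CTA GGC TTA TGG ATT GAA CAC ATA TGT — ATG at 1, stop TAA at 10 → 12 nt.
Frame 2: TGC AGA CGT AAA ATC GAA TGC TAG GCT TAT GGA TTG AAC ACA TAT GTC — no ATG→stop ORF.
Frame 3: GCA GAC GTA AAA TCG AAT GCT AGG CTT ATG GAT TGA ACA CAT ATG — ATG at 30, stop TGA at 36 → 9 nt.
Longest: frame 1, positions 1–12, 12 nt = 4 codons = 3 aa. → 12 nucleotides.

12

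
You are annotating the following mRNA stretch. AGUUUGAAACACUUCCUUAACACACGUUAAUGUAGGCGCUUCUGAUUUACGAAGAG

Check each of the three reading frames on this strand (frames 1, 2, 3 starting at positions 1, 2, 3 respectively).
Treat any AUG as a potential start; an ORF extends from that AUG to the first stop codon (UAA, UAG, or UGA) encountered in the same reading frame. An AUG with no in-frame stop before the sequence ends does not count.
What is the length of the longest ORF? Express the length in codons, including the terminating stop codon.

Frame 1: AGU UUG AAA CAC UUC CUU AAC ACA CGU UAA UGU AGG CGC UUC UGA UUU ACG AAG — no AUG→stop ORF.
Frame 2: GUU UGA AAC ACU UCC UUA ACA CAC GUU AAU GUA GGC GCU UCU GAU UUA CGA AGA — no AUG→stop ORF.
Frame 3: UUU GAA ACA CUU CCU UAA CAC ACG UUA AUG UAG GCG CUU CUG AUU UAC GAA GAG — AUG at 30, stop UAG at 33 → 6 nt.
Longest: frame 3, positions 30–35, 6 nt = 2 codons = 1 aa. → 2 codons.

2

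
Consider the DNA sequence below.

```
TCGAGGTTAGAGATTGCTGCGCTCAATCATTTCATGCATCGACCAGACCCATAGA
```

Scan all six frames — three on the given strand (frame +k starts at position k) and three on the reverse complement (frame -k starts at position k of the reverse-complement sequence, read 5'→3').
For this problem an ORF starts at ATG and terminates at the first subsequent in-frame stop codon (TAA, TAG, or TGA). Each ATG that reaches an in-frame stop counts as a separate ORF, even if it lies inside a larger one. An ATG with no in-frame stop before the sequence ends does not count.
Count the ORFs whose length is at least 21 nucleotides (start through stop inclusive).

4

Reverse complement (5'→3'): TCTATGGGTCTGGTCGATGCATGAAATGATTGAGCGCAGCAATCTCTAACCTCGA
Frame +1: TCG AGG TTA GAG ATT GCT GCG CTC AAT CAT TTC ATG CAT CGA CCA GAC CCA TAG — ATG at 34, stop TAG at 52 → 21 nt.
Frame +2: CGA GGT TAG AGA TTG CTG CGC TCA ATC ATT TCA TGC ATC GAC CAG ACC CAT AGA — no ATG→stop ORF.
Frame +3: GAG GTT AGA GAT TGC TGC GCT CAA TCA TTT CAT GCA TCG ACC AGA CCC ATA — no ATG→stop ORF.
Frame -1: TCT ATG GGT CTG GTC GAT GCA TGA AAT GAT TGA GCG CAG CAA TCT CTA ACC TCG — ATG at 4, stop TGA at 22 → 21 nt.
Frame -2: CTA TGG GTC TGG TCG ATG CAT GAA ATG ATT GAG CGC AGC AAT CTC TAA CCT CGA — ATG at 17, stop TAA at 47 → 33 nt; ATG at 26, stop TAA at 47 → 24 nt.
Frame -3: TAT GGG TCT GGT CGA TGC ATG AAA TGA TTG AGC GCA GCA ATC TCT AAC CTC — ATG at 21, stop TGA at 27 → 9 nt.
ORFs ≥ 21 nucleotides: frame +1 34–54 (21 nucleotides), frame -1 4–24 (21 nucleotides), frame -2 17–49 (33 nucleotides), frame -2 26–49 (24 nucleotides). Count = 4.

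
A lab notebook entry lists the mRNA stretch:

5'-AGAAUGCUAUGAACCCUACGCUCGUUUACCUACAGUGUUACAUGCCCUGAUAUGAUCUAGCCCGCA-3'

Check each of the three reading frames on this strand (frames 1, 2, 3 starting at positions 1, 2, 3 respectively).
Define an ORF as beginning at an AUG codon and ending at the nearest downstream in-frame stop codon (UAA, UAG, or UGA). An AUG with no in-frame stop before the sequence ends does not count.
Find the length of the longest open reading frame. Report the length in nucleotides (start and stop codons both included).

Frame 1: AGA AUG CUA UGA ACC CUA CGC UCG UUU ACC UAC AGU GUU ACA UGC CCU GAU AUG AUC UAG CCC GCA — AUG at 4, stop UGA at 10 → 9 nt; AUG at 52, stop UAG at 58 → 9 nt.
Frame 2: GAA UGC UAU GAA CCC UAC GCU CGU UUA CCU ACA GUG UUA CAU GCC CUG AUA UGA UCU AGC CCG — no AUG→stop ORF.
Frame 3: AAU GCU AUG AAC CCU ACG CUC GUU UAC CUA CAG UGU UAC AUG CCC UGA UAU GAU CUA GCC CGC — AUG at 9, stop UGA at 48 → 42 nt; AUG at 42, stop UGA at 48 → 9 nt.
Longest: frame 3, positions 9–50, 42 nt = 14 codons = 13 aa. → 42 nucleotides.

42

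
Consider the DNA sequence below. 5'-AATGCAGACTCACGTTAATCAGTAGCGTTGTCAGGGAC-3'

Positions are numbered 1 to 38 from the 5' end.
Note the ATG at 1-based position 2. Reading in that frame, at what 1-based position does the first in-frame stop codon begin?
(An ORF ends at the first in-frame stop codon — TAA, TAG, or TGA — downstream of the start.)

23

Codons from position 2: ATG (2–4), CAG (5–7), ACT (8–10), CAC (11–13), GTT (14–16), AAT (17–19), CAG (20–22), TAG (23–25).
TAG is a stop codon; it begins at position 23.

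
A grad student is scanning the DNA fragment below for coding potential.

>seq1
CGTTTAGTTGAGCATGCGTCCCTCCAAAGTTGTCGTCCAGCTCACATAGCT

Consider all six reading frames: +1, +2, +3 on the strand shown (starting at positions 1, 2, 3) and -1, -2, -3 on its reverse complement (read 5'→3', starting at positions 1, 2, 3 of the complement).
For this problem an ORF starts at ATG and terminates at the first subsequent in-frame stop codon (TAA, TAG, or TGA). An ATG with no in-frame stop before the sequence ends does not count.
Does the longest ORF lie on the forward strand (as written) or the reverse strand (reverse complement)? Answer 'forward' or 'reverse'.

forward

Reverse complement (5'→3'): AGCTATGTGAGCTGGACGACAACTTTGGAGGGACGCATGCTCAACTAAACG
Frame +1: CGT TTA GTT GAG CAT GCG TCC CTC CAA AGT TGT CGT CCA GCT CAC ATA GCT — no ATG→stop ORF.
Frame +2: GTT TAG TTG AGC ATG CGT CCC TCC AAA GTT GTC GTC CAG CTC ACA TAG — ATG at 14, stop TAG at 47 → 36 nt.
Frame +3: TTT AGT TGA GCA TGC GTC CCT CCA AAG TTG TCG TCC AGC TCA CAT AGC — no ATG→stop ORF.
Frame -1: AGC TAT GTG AGC TGG ACG ACA ACT TTG GAG GGA CGC ATG CTC AAC TAA ACG — ATG at 37, stop TAA at 46 → 12 nt.
Frame -2: GCT ATG TGA GCT GGA CGA CAA CTT TGG AGG GAC GCA TGC TCA ACT AAA — ATG at 5, stop TGA at 8 → 6 nt.
Frame -3: CTA TGT GAG CTG GAC GAC AAC TTT GGA GGG ACG CAT GCT CAA CTA AAC — no ATG→stop ORF.
Forward-strand max 36 nt; reverse-strand max 12 nt. The forward strand has the longer ORF.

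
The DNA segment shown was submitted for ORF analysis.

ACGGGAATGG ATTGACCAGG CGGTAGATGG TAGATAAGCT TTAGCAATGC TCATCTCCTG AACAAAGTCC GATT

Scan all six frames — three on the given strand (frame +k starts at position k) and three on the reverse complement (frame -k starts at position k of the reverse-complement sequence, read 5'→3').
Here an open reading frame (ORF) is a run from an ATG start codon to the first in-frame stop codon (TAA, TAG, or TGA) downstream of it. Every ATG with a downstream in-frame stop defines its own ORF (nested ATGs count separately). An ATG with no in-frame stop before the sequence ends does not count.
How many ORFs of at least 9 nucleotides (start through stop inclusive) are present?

3

Reverse complement (5'→3'): AATCGGACTTTGTTCAGGAGATGAGCATTGCTAAAGCTTATCTACCATCTACCGCCTGGTCAATCCATTCCCGT
Frame +1: ACG GGA ATG GAT TGA CCA GGC GGT AGA TGG TAG ATA AGC TTT AGC AAT GCT CAT CTC CTG AAC AAA GTC CGA — ATG at 7, stop TGA at 13 → 9 nt.
Frame +2: CGG GAA TGG ATT GAC CAG GCG GTA GAT GGT AGA TAA GCT TTA GCA ATG CTC ATC TCC TGA ACA AAG TCC GAT — ATG at 47, stop TGA at 59 → 15 nt.
Frame +3: GGG AAT GGA TTG ACC AGG CGG TAG ATG GTA GAT AAG CTT TAG CAA TGC TCA TCT CCT GAA CAA AGT CCG ATT — ATG at 27, stop TAG at 42 → 18 nt.
Frame -1: AAT CGG ACT TTG TTC AGG AGA TGA GCA TTG CTA AAG CTT ATC TAC CAT CTA CCG CCT GGT CAA TCC ATT CCC — no ATG→stop ORF.
Frame -2: ATC GGA CTT TGT TCA GGA GAT GAG CAT TGC TAA AGC TTA TCT ACC ATC TAC CGC CTG GTC AAT CCA TTC CCG — no ATG→stop ORF.
Frame -3: TCG GAC TTT GTT CAG GAG ATG AGC ATT GCT AAA GCT TAT CTA CCA TCT ACC GCC TGG TCA ATC CAT TCC CGT — no ATG→stop ORF.
ORFs ≥ 9 nucleotides: frame +1 7–15 (9 nucleotides), frame +2 47–61 (15 nucleotides), frame +3 27–44 (18 nucleotides). Count = 3.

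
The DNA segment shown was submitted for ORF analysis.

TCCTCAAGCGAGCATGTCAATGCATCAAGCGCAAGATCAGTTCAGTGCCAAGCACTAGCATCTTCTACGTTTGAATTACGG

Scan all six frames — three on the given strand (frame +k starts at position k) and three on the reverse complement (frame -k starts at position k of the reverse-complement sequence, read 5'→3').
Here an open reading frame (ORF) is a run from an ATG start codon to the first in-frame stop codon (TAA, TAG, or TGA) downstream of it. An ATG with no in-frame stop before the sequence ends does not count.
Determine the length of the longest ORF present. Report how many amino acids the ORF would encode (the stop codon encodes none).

14

Reverse complement (5'→3'): CCGTAATTCAAACGTAGAAGATGCTAGTGCTTGGCACTGAACTGATCTTGCGCTTGATGCATTGACATGCTCGCTTGAGGA
Frame +1: TCC TCA AGC GAG CAT GTC AAT GCA TCA AGC GCA AGA TCA GTT CAG TGC CAA GCA CTA GCA TCT TCT ACG TTT GAA TTA CGG — no ATG→stop ORF.
Frame +2: CCT CAA GCG AGC ATG TCA ATG CAT CAA GCG CAA GAT CAG TTC AGT GCC AAG CAC TAG CAT CTT CTA CGT TTG AAT TAC — ATG at 14, stop TAG at 56 → 45 nt; ATG at 20, stop TAG at 56 → 39 nt.
Frame +3: CTC AAG CGA GCA TGT CAA TGC ATC AAG CGC AAG ATC AGT TCA GTG CCA AGC ACT AGC ATC TTC TAC GTT TGA ATT ACG — no ATG→stop ORF.
Frame -1: CCG TAA TTC AAA CGT AGA AGA TGC TAG TGC TTG GCA CTG AAC TGA TCT TGC GCT TGA TGC ATT GAC ATG CTC GCT TGA GGA — ATG at 67, stop TGA at 76 → 12 nt.
Frame -2: CGT AAT TCA AAC GTA GAA GAT GCT AGT GCT TGG CAC TGA ACT GAT CTT GCG CTT GAT GCA TTG ACA TGC TCG CTT GAG — no ATG→stop ORF.
Frame -3: GTA ATT CAA ACG TAG AAG ATG CTA GTG CTT GGC ACT GAA CTG ATC TTG CGC TTG ATG CAT TGA CAT GCT CGC TTG AGG — ATG at 21, stop TGA at 63 → 45 nt; ATG at 57, stop TGA at 63 → 9 nt.
Longest: frame +2, positions 14–58, 45 nt = 15 codons = 14 aa. → 14 amino acids.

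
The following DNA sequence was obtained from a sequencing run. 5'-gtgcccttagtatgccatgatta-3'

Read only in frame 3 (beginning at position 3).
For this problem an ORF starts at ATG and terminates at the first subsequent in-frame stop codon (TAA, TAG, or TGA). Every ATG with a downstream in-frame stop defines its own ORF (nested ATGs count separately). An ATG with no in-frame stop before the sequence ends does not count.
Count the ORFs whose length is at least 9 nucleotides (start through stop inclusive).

Frame 3: GCC CTT AGT ATG CCA TGA TTA — ATG at 12, stop TGA at 18 → 9 nt.
ORFs ≥ 9 nucleotides: frame 3 12–20 (9 nucleotides). Count = 1.

1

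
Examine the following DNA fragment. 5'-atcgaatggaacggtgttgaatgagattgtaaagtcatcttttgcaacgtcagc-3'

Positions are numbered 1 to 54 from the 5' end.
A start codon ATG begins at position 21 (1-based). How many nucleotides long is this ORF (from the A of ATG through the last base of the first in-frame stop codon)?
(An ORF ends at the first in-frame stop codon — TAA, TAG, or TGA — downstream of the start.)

12

Codons from position 21: ATG (21–23), AGA (24–26), TTG (27–29), TAA (30–32).
TAA is the first in-frame stop; ORF spans 21–32, 12 nucleotides.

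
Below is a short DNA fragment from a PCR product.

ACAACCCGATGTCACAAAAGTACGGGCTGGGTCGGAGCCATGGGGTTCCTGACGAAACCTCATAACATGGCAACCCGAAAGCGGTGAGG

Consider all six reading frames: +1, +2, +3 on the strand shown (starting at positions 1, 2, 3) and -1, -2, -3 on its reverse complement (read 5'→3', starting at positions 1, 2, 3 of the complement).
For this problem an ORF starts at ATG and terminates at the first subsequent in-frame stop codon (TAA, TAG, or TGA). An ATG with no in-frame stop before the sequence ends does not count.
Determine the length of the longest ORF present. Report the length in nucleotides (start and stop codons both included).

57

Reverse complement (5'→3'): CCTCACCGCTTTCGGGTTGCCATGTTATGAGGTTTCGTCAGGAACCCCATGGCTCCGACCCAGCCCGTACTTTTGTGACATCGGGTTGT
Frame +1: ACA ACC CGA TGT CAC AAA AGT ACG GGC TGG GTC GGA GCC ATG GGG TTC CTG ACG AAA CCT CAT AAC ATG GCA ACC CGA AAG CGG TGA — ATG at 40, stop TGA at 85 → 48 nt; ATG at 67, stop TGA at 85 → 21 nt.
Frame +2: CAA CCC GAT GTC ACA AAA GTA CGG GCT GGG TCG GAG CCA TGG GGT TCC TGA CGA AAC CTC ATA ACA TGG CAA CCC GAA AGC GGT GAG — no ATG→stop ORF.
Frame +3: AAC CCG ATG TCA CAA AAG TAC GGG CTG GGT CGG AGC CAT GGG GTT CCT GAC GAA ACC TCA TAA CAT GGC AAC CCG AAA GCG GTG AGG — ATG at 9, stop TAA at 63 → 57 nt.
Frame -1: CCT CAC CGC TTT CGG GTT GCC ATG TTA TGA GGT TTC GTC AGG AAC CCC ATG GCT CCG ACC CAG CCC GTA CTT TTG TGA CAT CGG GTT — ATG at 22, stop TGA at 28 → 9 nt; ATG at 49, stop TGA at 76 → 30 nt.
Frame -2: CTC ACC GCT TTC GGG TTG CCA TGT TAT GAG GTT TCG TCA GGA ACC CCA TGG CTC CGA CCC AGC CCG TAC TTT TGT GAC ATC GGG TTG — no ATG→stop ORF.
Frame -3: TCA CCG CTT TCG GGT TGC CAT GTT ATG AGG TTT CGT CAG GAA CCC CAT GGC TCC GAC CCA GCC CGT ACT TTT GTG ACA TCG GGT TGT — no ATG→stop ORF.
Longest: frame +3, positions 9–65, 57 nt = 19 codons = 18 aa. → 57 nucleotides.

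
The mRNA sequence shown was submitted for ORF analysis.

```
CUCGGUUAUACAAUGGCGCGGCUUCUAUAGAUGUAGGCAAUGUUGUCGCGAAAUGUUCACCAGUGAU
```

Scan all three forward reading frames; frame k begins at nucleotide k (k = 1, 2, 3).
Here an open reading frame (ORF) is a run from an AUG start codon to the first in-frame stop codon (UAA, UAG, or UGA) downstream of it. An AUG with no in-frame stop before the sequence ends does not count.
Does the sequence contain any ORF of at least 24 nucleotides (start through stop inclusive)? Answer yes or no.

Frame 1: CUC GGU UAU ACA AUG GCG CGG CUU CUA UAG AUG UAG GCA AUG UUG UCG CGA AAU GUU CAC CAG UGA — AUG at 13, stop UAG at 28 → 18 nt; AUG at 31, stop UAG at 34 → 6 nt; AUG at 40, stop UGA at 64 → 27 nt.
Frame 2: UCG GUU AUA CAA UGG CGC GGC UUC UAU AGA UGU AGG CAA UGU UGU CGC GAA AUG UUC ACC AGU GAU — no AUG→stop ORF.
Frame 3: CGG UUA UAC AAU GGC GCG GCU UCU AUA GAU GUA GGC AAU GUU GUC GCG AAA UGU UCA CCA GUG — no AUG→stop ORF.
Frame 1 has an ORF of 27 nucleotides (positions 40–66) ≥ 24, so yes.

yes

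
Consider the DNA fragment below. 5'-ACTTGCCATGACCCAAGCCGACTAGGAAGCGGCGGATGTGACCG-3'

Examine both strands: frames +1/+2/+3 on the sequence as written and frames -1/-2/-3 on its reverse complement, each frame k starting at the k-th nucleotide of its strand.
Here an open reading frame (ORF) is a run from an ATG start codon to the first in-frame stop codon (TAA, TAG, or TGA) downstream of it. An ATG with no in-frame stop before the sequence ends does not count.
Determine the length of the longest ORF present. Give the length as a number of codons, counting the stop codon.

6

Reverse complement (5'→3'): CGGTCACATCCGCCGCTTCCTAGTCGGCTTGGGTCATGGCAAGT
Frame +1: ACT TGC CAT GAC CCA AGC CGA CTA GGA AGC GGC GGA TGT GAC — no ATG→stop ORF.
Frame +2: CTT GCC ATG ACC CAA GCC GAC TAG GAA GCG GCG GAT GTG ACC — ATG at 8, stop TAG at 23 → 18 nt.
Frame +3: TTG CCA TGA CCC AAG CCG ACT AGG AAG CGG CGG ATG TGA CCG — ATG at 36, stop TGA at 39 → 6 nt.
Frame -1: CGG TCA CAT CCG CCG CTT CCT AGT CGG CTT GGG TCA TGG CAA — no ATG→stop ORF.
Frame -2: GGT CAC ATC CGC CGC TTC CTA GTC GGC TTG GGT CAT GGC AAG — no ATG→stop ORF.
Frame -3: GTC ACA TCC GCC GCT TCC TAG TCG GCT TGG GTC ATG GCA AGT — no ATG→stop ORF.
Longest: frame +2, positions 8–25, 18 nt = 6 codons = 5 aa. → 6 codons.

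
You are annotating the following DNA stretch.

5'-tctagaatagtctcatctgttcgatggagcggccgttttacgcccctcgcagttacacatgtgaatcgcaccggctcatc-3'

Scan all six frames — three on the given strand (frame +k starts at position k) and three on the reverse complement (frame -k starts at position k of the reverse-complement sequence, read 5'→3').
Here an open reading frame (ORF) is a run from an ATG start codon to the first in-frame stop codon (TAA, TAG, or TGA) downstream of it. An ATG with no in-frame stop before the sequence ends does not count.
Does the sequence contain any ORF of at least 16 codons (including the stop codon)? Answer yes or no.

yes

Reverse complement (5'→3'): GATGAGCCGGTGCGATTCACATGTGTAACTGCGAGGGGCGTAAAACGGCCGCTCCATCGAACAGATGAGACTATTCTAGA
Frame +1: TCT AGA ATA GTC TCA TCT GTT CGA TGG AGC GGC CGT TTT ACG CCC CTC GCA GTT ACA CAT GTG AAT CGC ACC GGC TCA — no ATG→stop ORF.
Frame +2: CTA GAA TAG TCT CAT CTG TTC GAT GGA GCG GCC GTT TTA CGC CCC TCG CAG TTA CAC ATG TGA ATC GCA CCG GCT CAT — ATG at 59, stop TGA at 62 → 6 nt.
Frame +3: TAG AAT AGT CTC ATC TGT TCG ATG GAG CGG CCG TTT TAC GCC CCT CGC AGT TAC ACA TGT GAA TCG CAC CGG CTC ATC — no ATG→stop ORF.
Frame -1: GAT GAG CCG GTG CGA TTC ACA TGT GTA ACT GCG AGG GGC GTA AAA CGG CCG CTC CAT CGA ACA GAT GAG ACT ATT CTA — no ATG→stop ORF.
Frame -2: ATG AGC CGG TGC GAT TCA CAT GTG TAA CTG CGA GGG GCG TAA AAC GGC CGC TCC ATC GAA CAG ATG AGA CTA TTC TAG — ATG at 2, stop TAA at 26 → 27 nt; ATG at 65, stop TAG at 77 → 15 nt.
Frame -3: TGA GCC GGT GCG ATT CAC ATG TGT AAC TGC GAG GGG CGT AAA ACG GCC GCT CCA TCG AAC AGA TGA GAC TAT TCT AGA — ATG at 21, stop TGA at 66 → 48 nt.
Frame -3 has an ORF of 16 codons (positions 21–68) ≥ 16, so yes.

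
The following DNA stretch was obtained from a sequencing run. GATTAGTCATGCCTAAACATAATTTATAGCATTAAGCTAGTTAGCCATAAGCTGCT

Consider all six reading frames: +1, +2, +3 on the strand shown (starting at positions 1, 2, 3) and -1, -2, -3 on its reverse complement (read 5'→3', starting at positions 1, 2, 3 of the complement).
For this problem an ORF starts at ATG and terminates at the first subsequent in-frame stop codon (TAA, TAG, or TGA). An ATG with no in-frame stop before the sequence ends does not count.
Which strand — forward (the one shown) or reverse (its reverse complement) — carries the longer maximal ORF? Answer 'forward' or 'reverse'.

Reverse complement (5'→3'): AGCAGCTTATGGCTAACTAGCTTAATGCTATAAATTATGTTTAGGCATGACTAATC
Frame +1: GAT TAG TCA TGC CTA AAC ATA ATT TAT AGC ATT AAG CTA GTT AGC CAT AAG CTG — no ATG→stop ORF.
Frame +2: ATT AGT CAT GCC TAA ACA TAA TTT ATA GCA TTA AGC TAG TTA GCC ATA AGC TGC — no ATG→stop ORF.
Frame +3: TTA GTC ATG CCT AAA CAT AAT TTA TAG CAT TAA GCT AGT TAG CCA TAA GCT GCT — ATG at 9, stop TAG at 27 → 21 nt.
Frame -1: AGC AGC TTA TGG CTA ACT AGC TTA ATG CTA TAA ATT ATG TTT AGG CAT GAC TAA — ATG at 25, stop TAA at 31 → 9 nt; ATG at 37, stop TAA at 52 → 18 nt.
Frame -2: GCA GCT TAT GGC TAA CTA GCT TAA TGC TAT AAA TTA TGT TTA GGC ATG ACT AAT — no ATG→stop ORF.
Frame -3: CAG CTT ATG GCT AAC TAG CTT AAT GCT ATA AAT TAT GTT TAG GCA TGA CTA ATC — ATG at 9, stop TAG at 18 → 12 nt.
Forward-strand max 21 nt; reverse-strand max 18 nt. The forward strand has the longer ORF.

forward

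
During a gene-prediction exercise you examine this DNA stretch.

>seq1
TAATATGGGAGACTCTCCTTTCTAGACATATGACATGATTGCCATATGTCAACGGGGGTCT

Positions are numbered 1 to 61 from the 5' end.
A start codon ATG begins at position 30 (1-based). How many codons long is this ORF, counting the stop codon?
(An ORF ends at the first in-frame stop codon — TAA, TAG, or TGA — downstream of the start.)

3

Codons from position 30: ATG (30–32), ACA (33–35), TGA (36–38).
TGA is the first in-frame stop; that's 3 codons including the stop.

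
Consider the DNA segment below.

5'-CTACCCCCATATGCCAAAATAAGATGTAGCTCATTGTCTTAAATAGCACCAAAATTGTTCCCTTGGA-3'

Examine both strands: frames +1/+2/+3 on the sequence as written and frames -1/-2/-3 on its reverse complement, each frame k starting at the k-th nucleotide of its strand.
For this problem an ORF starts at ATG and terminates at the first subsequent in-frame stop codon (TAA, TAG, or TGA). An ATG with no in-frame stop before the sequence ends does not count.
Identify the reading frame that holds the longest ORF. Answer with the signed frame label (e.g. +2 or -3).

+2

Reverse complement (5'→3'): TCCAAGGGAACAATTTTGGTGCTATTTAAGACAATGAGCTACATCTTATTTTGGCATATGGGGGTAG
Frame +1: CTA CCC CCA TAT GCC AAA ATA AGA TGT AGC TCA TTG TCT TAA ATA GCA CCA AAA TTG TTC CCT TGG — no ATG→stop ORF.
Frame +2: TAC CCC CAT ATG CCA AAA TAA GAT GTA GCT CAT TGT CTT AAA TAG CAC CAA AAT TGT TCC CTT GGA — ATG at 11, stop TAA at 20 → 12 nt.
Frame +3: ACC CCC ATA TGC CAA AAT AAG ATG TAG CTC ATT GTC TTA AAT AGC ACC AAA ATT GTT CCC TTG — ATG at 24, stop TAG at 27 → 6 nt.
Frame -1: TCC AAG GGA ACA ATT TTG GTG CTA TTT AAG ACA ATG AGC TAC ATC TTA TTT TGG CAT ATG GGG GTA — no ATG→stop ORF.
Frame -2: CCA AGG GAA CAA TTT TGG TGC TAT TTA AGA CAA TGA GCT ACA TCT TAT TTT GGC ATA TGG GGG TAG — no ATG→stop ORF.
Frame -3: CAA GGG AAC AAT TTT GGT GCT ATT TAA GAC AAT GAG CTA CAT CTT ATT TTG GCA TAT GGG GGT — no ATG→stop ORF.
Longest ORF is 12 nt in frame +2 (positions 11–22).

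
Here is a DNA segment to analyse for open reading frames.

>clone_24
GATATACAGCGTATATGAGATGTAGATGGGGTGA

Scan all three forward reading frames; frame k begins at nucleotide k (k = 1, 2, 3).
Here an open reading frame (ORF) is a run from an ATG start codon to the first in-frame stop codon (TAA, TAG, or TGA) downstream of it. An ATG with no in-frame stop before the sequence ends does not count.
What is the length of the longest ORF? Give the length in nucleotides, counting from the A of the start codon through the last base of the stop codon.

Frame 1: GAT ATA CAG CGT ATA TGA GAT GTA GAT GGG GTG — no ATG→stop ORF.
Frame 2: ATA TAC AGC GTA TAT GAG ATG TAG ATG GGG TGA — ATG at 20, stop TAG at 23 → 6 nt; ATG at 26, stop TGA at 32 → 9 nt.
Frame 3: TAT ACA GCG TAT ATG AGA TGT AGA TGG GGT — no ATG→stop ORF.
Longest: frame 2, positions 26–34, 9 nt = 3 codons = 2 aa. → 9 nucleotides.

9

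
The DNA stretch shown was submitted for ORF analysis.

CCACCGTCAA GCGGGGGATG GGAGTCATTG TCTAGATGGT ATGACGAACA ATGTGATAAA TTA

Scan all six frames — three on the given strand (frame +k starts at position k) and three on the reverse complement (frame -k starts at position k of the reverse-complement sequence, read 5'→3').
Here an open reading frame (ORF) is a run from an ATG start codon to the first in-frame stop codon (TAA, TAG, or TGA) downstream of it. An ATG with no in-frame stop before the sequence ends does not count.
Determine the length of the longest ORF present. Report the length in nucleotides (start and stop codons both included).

Reverse complement (5'→3'): TAATTTATCACATTGTTCGTCATACCATCTAGACAATGACTCCCATCCCCCGCTTGACGGTGG
Frame +1: CCA CCG TCA AGC GGG GGA TGG GAG TCA TTG TCT AGA TGG TAT GAC GAA CAA TGT GAT AAA TTA — no ATG→stop ORF.
Frame +2: CAC CGT CAA GCG GGG GAT GGG AGT CAT TGT CTA GAT GGT ATG ACG AAC AAT GTG ATA AAT — no ATG→stop ORF.
Frame +3: ACC GTC AAG CGG GGG ATG GGA GTC ATT GTC TAG ATG GTA TGA CGA ACA ATG TGA TAA ATT — ATG at 18, stop TAG at 33 → 18 nt; ATG at 36, stop TGA at 42 → 9 nt; ATG at 51, stop TGA at 54 → 6 nt.
Frame -1: TAA TTT ATC ACA TTG TTC GTC ATA CCA TCT AGA CAA TGA CTC CCA TCC CCC GCT TGA CGG TGG — no ATG→stop ORF.
Frame -2: AAT TTA TCA CAT TGT TCG TCA TAC CAT CTA GAC AAT GAC TCC CAT CCC CCG CTT GAC GGT — no ATG→stop ORF.
Frame -3: ATT TAT CAC ATT GTT CGT CAT ACC ATC TAG ACA ATG ACT CCC ATC CCC CGC TTG ACG GTG — no ATG→stop ORF.
Longest: frame +3, positions 18–35, 18 nt = 6 codons = 5 aa. → 18 nucleotides.

18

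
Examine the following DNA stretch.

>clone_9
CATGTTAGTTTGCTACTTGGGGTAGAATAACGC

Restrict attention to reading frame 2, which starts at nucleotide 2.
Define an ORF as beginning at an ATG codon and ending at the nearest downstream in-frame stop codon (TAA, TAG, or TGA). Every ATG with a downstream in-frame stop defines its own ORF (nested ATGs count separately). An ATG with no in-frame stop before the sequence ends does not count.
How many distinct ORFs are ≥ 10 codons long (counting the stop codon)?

0

Frame 2: ATG TTA GTT TGC TAC TTG GGG TAG AAT AAC — ATG at 2, stop TAG at 23 → 24 nt.
No ORF reaches 10 codons. Count = 0.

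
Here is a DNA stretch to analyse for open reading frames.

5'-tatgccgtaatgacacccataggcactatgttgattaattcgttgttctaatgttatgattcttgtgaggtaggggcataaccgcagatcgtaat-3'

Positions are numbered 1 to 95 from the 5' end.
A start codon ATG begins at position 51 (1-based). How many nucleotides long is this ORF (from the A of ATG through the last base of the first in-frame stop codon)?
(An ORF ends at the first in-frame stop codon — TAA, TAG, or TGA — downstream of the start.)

9

Codons from position 51: ATG (51–53), TTA (54–56), TGA (57–59).
TGA is the first in-frame stop; ORF spans 51–59, 9 nucleotides.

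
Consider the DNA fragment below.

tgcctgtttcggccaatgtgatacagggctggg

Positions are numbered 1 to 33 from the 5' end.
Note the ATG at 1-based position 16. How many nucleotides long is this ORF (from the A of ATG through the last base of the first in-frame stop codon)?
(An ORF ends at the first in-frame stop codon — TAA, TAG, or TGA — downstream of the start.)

6

Codons from position 16: ATG (16–18), TGA (19–21).
TGA is the first in-frame stop; ORF spans 16–21, 6 nucleotides.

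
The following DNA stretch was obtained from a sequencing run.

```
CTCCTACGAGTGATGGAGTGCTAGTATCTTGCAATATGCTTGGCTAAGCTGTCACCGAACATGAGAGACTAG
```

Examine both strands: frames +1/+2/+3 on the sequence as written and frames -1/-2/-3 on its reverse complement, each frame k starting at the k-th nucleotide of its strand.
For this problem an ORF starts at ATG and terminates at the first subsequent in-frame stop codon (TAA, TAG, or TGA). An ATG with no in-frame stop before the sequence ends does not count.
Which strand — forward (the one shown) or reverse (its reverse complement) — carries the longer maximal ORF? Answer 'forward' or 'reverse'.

reverse

Reverse complement (5'→3'): CTAGTCTCTCATGTTCGGTGACAGCTTAGCCAAGCATATTGCAAGATACTAGCACTCCATCACTCGTAGGAG
Frame +1: CTC CTA CGA GTG ATG GAG TGC TAG TAT CTT GCA ATA TGC TTG GCT AAG CTG TCA CCG AAC ATG AGA GAC TAG — ATG at 13, stop TAG at 22 → 12 nt; ATG at 61, stop TAG at 70 → 12 nt.
Frame +2: TCC TAC GAG TGA TGG AGT GCT AGT ATC TTG CAA TAT GCT TGG CTA AGC TGT CAC CGA ACA TGA GAG ACT — no ATG→stop ORF.
Frame +3: CCT ACG AGT GAT GGA GTG CTA GTA TCT TGC AAT ATG CTT GGC TAA GCT GTC ACC GAA CAT GAG AGA CTA — ATG at 36, stop TAA at 45 → 12 nt.
Frame -1: CTA GTC TCT CAT GTT CGG TGA CAG CTT AGC CAA GCA TAT TGC AAG ATA CTA GCA CTC CAT CAC TCG TAG GAG — no ATG→stop ORF.
Frame -2: TAG TCT CTC ATG TTC GGT GAC AGC TTA GCC AAG CAT ATT GCA AGA TAC TAG CAC TCC ATC ACT CGT AGG — ATG at 11, stop TAG at 50 → 42 nt.
Frame -3: AGT CTC TCA TGT TCG GTG ACA GCT TAG CCA AGC ATA TTG CAA GAT ACT AGC ACT CCA TCA CTC GTA GGA — no ATG→stop ORF.
Forward-strand max 12 nt; reverse-strand max 42 nt. The reverse strand has the longer ORF.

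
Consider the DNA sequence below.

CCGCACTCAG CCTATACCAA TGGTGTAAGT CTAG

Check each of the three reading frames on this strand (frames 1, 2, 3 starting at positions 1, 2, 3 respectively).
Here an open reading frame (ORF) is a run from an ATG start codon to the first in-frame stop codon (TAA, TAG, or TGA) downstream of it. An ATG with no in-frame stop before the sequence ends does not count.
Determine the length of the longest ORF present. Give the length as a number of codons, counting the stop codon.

Frame 1: CCG CAC TCA GCC TAT ACC AAT GGT GTA AGT CTA — no ATG→stop ORF.
Frame 2: CGC ACT CAG CCT ATA CCA ATG GTG TAA GTC TAG — ATG at 20, stop TAA at 26 → 9 nt.
Frame 3: GCA CTC AGC CTA TAC CAA TGG TGT AAG TCT — no ATG→stop ORF.
Longest: frame 2, positions 20–28, 9 nt = 3 codons = 2 aa. → 3 codons.

3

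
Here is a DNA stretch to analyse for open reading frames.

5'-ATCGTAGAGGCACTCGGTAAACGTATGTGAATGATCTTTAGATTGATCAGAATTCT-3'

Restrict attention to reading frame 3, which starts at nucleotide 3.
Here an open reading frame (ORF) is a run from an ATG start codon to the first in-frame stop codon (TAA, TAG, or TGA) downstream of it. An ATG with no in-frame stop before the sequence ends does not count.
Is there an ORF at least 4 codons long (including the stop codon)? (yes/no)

no

Frame 3: CGT AGA GGC ACT CGG TAA ACG TAT GTG AAT GAT CTT TAG ATT GAT CAG AAT TCT — no ATG→stop ORF.
Largest ORF found is 0 codons < 4, so no.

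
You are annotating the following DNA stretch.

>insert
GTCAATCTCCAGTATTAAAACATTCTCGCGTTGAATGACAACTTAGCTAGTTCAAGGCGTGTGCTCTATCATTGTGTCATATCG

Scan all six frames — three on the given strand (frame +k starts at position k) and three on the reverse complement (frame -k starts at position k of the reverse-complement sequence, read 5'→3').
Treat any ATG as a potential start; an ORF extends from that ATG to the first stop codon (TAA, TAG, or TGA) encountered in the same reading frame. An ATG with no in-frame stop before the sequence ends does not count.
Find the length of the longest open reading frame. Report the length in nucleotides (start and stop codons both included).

Reverse complement (5'→3'): CGATATGACACAATGATAGAGCACACGCCTTGAACTAGCTAAGTTGTCATTCAACGCGAGAATGTTTTAATACTGGAGATTGAC
Frame +1: GTC AAT CTC CAG TAT TAA AAC ATT CTC GCG TTG AAT GAC AAC TTA GCT AGT TCA AGG CGT GTG CTC TAT CAT TGT GTC ATA TCG — no ATG→stop ORF.
Frame +2: TCA ATC TCC AGT ATT AAA ACA TTC TCG CGT TGA ATG ACA ACT TAG CTA GTT CAA GGC GTG TGC TCT ATC ATT GTG TCA TAT — ATG at 35, stop TAG at 44 → 12 nt.
Frame +3: CAA TCT CCA GTA TTA AAA CAT TCT CGC GTT GAA TGA CAA CTT AGC TAG TTC AAG GCG TGT GCT CTA TCA TTG TGT CAT ATC — no ATG→stop ORF.
Frame -1: CGA TAT GAC ACA ATG ATA GAG CAC ACG CCT TGA ACT AGC TAA GTT GTC ATT CAA CGC GAG AAT GTT TTA ATA CTG GAG ATT GAC — ATG at 13, stop TGA at 31 → 21 nt.
Frame -2: GAT ATG ACA CAA TGA TAG AGC ACA CGC CTT GAA CTA GCT AAG TTG TCA TTC AAC GCG AGA ATG TTT TAA TAC TGG AGA TTG — ATG at 5, stop TGA at 14 → 12 nt; ATG at 62, stop TAA at 68 → 9 nt.
Frame -3: ATA TGA CAC AAT GAT AGA GCA CAC GCC TTG AAC TAG CTA AGT TGT CAT TCA ACG CGA GAA TGT TTT AAT ACT GGA GAT TGA — no ATG→stop ORF.
Longest: frame -1, positions 13–33, 21 nt = 7 codons = 6 aa. → 21 nucleotides.

21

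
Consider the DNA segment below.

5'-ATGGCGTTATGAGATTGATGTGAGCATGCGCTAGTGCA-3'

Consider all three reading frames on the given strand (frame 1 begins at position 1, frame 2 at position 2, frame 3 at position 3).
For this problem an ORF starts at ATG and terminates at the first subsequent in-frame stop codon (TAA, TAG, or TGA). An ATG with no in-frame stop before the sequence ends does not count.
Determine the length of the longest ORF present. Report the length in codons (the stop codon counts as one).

Frame 1: ATG GCG TTA TGA GAT TGA TGT GAG CAT GCG CTA GTG — ATG at 1, stop TGA at 10 → 12 nt.
Frame 2: TGG CGT TAT GAG ATT GAT GTG AGC ATG CGC TAG TGC — ATG at 26, stop TAG at 32 → 9 nt.
Frame 3: GGC GTT ATG AGA TTG ATG TGA GCA TGC GCT AGT GCA — ATG at 9, stop TGA at 21 → 15 nt; ATG at 18, stop TGA at 21 → 6 nt.
Longest: frame 3, positions 9–23, 15 nt = 5 codons = 4 aa. → 5 codons.

5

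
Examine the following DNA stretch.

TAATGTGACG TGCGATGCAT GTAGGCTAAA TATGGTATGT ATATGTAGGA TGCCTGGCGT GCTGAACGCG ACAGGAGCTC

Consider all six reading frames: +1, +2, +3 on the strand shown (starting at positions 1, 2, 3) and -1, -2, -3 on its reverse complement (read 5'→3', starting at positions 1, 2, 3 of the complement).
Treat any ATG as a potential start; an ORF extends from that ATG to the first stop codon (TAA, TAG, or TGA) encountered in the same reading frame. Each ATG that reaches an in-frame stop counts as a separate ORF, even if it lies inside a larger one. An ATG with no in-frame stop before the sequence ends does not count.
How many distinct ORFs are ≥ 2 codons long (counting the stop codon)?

Reverse complement (5'→3'): GAGCTCCTGTCGCGTTCAGCACGCCAGGCATCCTACATATACATACCATATTTAGCCTACATGCATCGCACGTCACATTA
Frame +1: TAA TGT GAC GTG CGA TGC ATG TAG GCT AAA TAT GGT ATG TAT ATG TAG GAT GCC TGG CGT GCT GAA CGC GAC AGG AGC — ATG at 19, stop TAG at 22 → 6 nt; ATG at 37, stop TAG at 46 → 12 nt; ATG at 43, stop TAG at 46 → 6 nt.
Frame +2: AAT GTG ACG TGC GAT GCA TGT AGG CTA AAT ATG GTA TGT ATA TGT AGG ATG CCT GGC GTG CTG AAC GCG ACA GGA GCT — no ATG→stop ORF.
Frame +3: ATG TGA CGT GCG ATG CAT GTA GGC TAA ATA TGG TAT GTA TAT GTA GGA TGC CTG GCG TGC TGA ACG CGA CAG GAG CTC — ATG at 3, stop TGA at 6 → 6 nt; ATG at 15, stop TAA at 27 → 15 nt.
Frame -1: GAG CTC CTG TCG CGT TCA GCA CGC CAG GCA TCC TAC ATA TAC ATA CCA TAT TTA GCC TAC ATG CAT CGC ACG TCA CAT — no ATG→stop ORF.
Frame -2: AGC TCC TGT CGC GTT CAG CAC GCC AGG CAT CCT ACA TAT ACA TAC CAT ATT TAG CCT ACA TGC ATC GCA CGT CAC ATT — no ATG→stop ORF.
Frame -3: GCT CCT GTC GCG TTC AGC ACG CCA GGC ATC CTA CAT ATA CAT ACC ATA TTT AGC CTA CAT GCA TCG CAC GTC ACA TTA — no ATG→stop ORF.
ORFs ≥ 2 codons: frame +1 19–24 (2 codons), frame +1 37–48 (4 codons), frame +1 43–48 (2 codons), frame +3 3–8 (2 codons), frame +3 15–29 (5 codons). Count = 5.

5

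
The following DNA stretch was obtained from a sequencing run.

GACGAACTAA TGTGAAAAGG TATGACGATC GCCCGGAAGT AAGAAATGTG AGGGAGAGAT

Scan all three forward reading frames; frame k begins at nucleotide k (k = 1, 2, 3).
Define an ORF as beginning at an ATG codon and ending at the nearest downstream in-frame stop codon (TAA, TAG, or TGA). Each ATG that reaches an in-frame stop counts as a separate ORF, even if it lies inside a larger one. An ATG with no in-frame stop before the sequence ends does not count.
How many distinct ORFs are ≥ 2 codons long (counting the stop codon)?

Frame 1: GAC GAA CTA ATG TGA AAA GGT ATG ACG ATC GCC CGG AAG TAA GAA ATG TGA GGG AGA GAT — ATG at 10, stop TGA at 13 → 6 nt; ATG at 22, stop TAA at 40 → 21 nt; ATG at 46, stop TGA at 49 → 6 nt.
Frame 2: ACG AAC TAA TGT GAA AAG GTA TGA CGA TCG CCC GGA AGT AAG AAA TGT GAG GGA GAG — no ATG→stop ORF.
Frame 3: CGA ACT AAT GTG AAA AGG TAT GAC GAT CGC CCG GAA GTA AGA AAT GTG AGG GAG AGA — no ATG→stop ORF.
ORFs ≥ 2 codons: frame 1 10–15 (2 codons), frame 1 22–42 (7 codons), frame 1 46–51 (2 codons). Count = 3.

3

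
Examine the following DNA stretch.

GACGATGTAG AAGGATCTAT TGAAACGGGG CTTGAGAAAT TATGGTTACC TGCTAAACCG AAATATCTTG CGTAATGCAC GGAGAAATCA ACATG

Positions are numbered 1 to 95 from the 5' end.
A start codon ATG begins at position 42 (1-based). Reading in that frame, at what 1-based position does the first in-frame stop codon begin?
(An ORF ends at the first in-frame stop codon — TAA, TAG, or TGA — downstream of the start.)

54

Codons from position 42: ATG (42–44), GTT (45–47), ACC (48–50), TGC (51–53), TAA (54–56).
TAA is a stop codon; it begins at position 54.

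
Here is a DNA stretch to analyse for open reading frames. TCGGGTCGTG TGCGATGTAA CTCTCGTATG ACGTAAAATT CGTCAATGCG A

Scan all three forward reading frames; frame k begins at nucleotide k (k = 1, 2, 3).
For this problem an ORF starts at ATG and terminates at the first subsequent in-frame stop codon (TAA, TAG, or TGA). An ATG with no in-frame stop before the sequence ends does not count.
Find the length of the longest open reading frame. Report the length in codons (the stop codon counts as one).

3

Frame 1: TCG GGT CGT GTG CGA TGT AAC TCT CGT ATG ACG TAA AAT TCG TCA ATG CGA — ATG at 28, stop TAA at 34 → 9 nt.
Frame 2: CGG GTC GTG TGC GAT GTA ACT CTC GTA TGA CGT AAA ATT CGT CAA TGC — no ATG→stop ORF.
Frame 3: GGG TCG TGT GCG ATG TAA CTC TCG TAT GAC GTA AAA TTC GTC AAT GCG — ATG at 15, stop TAA at 18 → 6 nt.
Longest: frame 1, positions 28–36, 9 nt = 3 codons = 2 aa. → 3 codons.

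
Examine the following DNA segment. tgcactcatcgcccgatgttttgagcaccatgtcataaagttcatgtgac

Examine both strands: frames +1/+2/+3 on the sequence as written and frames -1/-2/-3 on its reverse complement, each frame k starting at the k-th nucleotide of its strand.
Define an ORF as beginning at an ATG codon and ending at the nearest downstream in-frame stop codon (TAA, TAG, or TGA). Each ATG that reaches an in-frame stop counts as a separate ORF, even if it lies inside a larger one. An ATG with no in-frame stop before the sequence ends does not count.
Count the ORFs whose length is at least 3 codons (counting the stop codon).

Reverse complement (5'→3'): GTCACATGAACTTTATGACATGGTGCTCAAAACATCGGGCGATGAGTGCA
Frame +1: TGC ACT CAT CGC CCG ATG TTT TGA GCA CCA TGT CAT AAA GTT CAT GTG — ATG at 16, stop TGA at 22 → 9 nt.
Frame +2: GCA CTC ATC GCC CGA TGT TTT GAG CAC CAT GTC ATA AAG TTC ATG TGA — ATG at 44, stop TGA at 47 → 6 nt.
Frame +3: CAC TCA TCG CCC GAT GTT TTG AGC ACC ATG TCA TAA AGT TCA TGT GAC — ATG at 30, stop TAA at 36 → 9 nt.
Frame -1: GTC ACA TGA ACT TTA TGA CAT GGT GCT CAA AAC ATC GGG CGA TGA GTG — no ATG→stop ORF.
Frame -2: TCA CAT GAA CTT TAT GAC ATG GTG CTC AAA ACA TCG GGC GAT GAG TGC — no ATG→stop ORF.
Frame -3: CAC ATG AAC TTT ATG ACA TGG TGC TCA AAA CAT CGG GCG ATG AGT GCA — no ATG→stop ORF.
ORFs ≥ 3 codons: frame +1 16–24 (3 codons), frame +3 30–38 (3 codons). Count = 2.

2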